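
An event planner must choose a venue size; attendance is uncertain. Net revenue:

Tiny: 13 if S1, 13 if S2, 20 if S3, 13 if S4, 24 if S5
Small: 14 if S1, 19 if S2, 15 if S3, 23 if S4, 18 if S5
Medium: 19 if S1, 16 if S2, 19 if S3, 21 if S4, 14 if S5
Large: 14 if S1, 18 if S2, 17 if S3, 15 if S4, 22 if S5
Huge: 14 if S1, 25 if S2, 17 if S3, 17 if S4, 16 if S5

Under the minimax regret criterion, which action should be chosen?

Small

Column bests: S1=19, S2=25, S3=20, S4=23, S5=24.
Tiny regrets: 6, 12, 0, 10, 0 → max 12
Small regrets: 5, 6, 5, 0, 6 → max 6
Medium regrets: 0, 9, 1, 2, 10 → max 10
Large regrets: 5, 7, 3, 8, 2 → max 8
Huge regrets: 5, 0, 3, 6, 8 → max 8
Smallest max regret = 6 → Small.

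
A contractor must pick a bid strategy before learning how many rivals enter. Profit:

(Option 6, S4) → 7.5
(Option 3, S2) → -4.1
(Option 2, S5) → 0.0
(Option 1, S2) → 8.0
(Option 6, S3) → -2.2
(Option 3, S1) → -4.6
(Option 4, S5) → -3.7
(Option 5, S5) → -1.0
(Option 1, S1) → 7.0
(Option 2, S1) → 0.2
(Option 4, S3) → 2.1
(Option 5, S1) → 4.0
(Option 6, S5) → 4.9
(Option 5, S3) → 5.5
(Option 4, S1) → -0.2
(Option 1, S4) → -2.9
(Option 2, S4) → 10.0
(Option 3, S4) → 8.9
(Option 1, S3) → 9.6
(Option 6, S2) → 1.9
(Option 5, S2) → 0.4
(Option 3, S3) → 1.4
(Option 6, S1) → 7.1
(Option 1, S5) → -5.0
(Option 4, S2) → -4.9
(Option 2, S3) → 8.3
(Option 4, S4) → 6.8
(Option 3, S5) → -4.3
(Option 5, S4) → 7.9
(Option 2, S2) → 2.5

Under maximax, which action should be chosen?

Option 2

Row maxima: Option 1=9.6, Option 2=10.0, Option 3=8.9, Option 4=6.8, Option 5=7.9, Option 6=7.5
Best best-case = 10.0 → Option 2.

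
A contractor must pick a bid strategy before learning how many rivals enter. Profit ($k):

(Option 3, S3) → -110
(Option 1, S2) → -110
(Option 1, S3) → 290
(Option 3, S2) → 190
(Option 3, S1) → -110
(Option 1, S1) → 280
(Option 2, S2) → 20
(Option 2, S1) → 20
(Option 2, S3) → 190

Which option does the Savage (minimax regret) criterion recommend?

Column bests: S1=280, S2=190, S3=290.
Option 1 regrets: 0, 300, 0 → max 300
Option 2 regrets: 260, 170, 100 → max 260
Option 3 regrets: 390, 0, 400 → max 400
Smallest max regret = 260 → Option 2.

Option 2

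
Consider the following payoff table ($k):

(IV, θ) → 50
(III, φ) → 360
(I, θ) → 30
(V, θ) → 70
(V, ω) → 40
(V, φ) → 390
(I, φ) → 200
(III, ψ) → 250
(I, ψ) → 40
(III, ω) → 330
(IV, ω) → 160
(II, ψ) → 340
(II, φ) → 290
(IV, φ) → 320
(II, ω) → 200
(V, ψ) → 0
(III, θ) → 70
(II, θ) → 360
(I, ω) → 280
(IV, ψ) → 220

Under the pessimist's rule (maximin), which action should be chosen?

II

Row minima: I=30, II=200, III=70, IV=50, V=0
Best worst-case = 200 → II.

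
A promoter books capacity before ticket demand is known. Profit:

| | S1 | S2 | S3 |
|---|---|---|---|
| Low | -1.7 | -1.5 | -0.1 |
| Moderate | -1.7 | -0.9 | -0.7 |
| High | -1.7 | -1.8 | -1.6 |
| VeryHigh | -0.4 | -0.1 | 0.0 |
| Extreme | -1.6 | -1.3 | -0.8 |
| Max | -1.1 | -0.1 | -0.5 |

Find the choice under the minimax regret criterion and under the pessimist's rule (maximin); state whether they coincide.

minimax regret → VeryHigh; maximin → VeryHigh (agree)

Column bests: S1=-0.4, S2=-0.1, S3=0.0.
Low regrets: 1.3, 1.4, 0.1 → max 1.4
Moderate regrets: 1.3, 0.8, 0.7 → max 1.3
High regrets: 1.3, 1.7, 1.6 → max 1.7
VeryHigh regrets: 0.0, 0.0, 0.0 → max 0.0
Extreme regrets: 1.2, 1.2, 0.8 → max 1.2
Max regrets: 0.7, 0.0, 0.5 → max 0.7
Smallest max regret = 0.0 → VeryHigh.
Row minima: Low=-1.7, Moderate=-1.7, High=-1.8, VeryHigh=-0.4, Extreme=-1.6, Max=-1.1
Best worst-case = -0.4 → VeryHigh.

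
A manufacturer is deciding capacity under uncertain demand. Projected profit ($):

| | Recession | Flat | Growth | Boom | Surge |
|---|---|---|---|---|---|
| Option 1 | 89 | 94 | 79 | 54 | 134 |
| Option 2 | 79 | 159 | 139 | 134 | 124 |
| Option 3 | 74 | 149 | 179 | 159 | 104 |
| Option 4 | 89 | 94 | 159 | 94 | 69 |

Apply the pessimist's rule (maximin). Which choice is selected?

Option 2

Row minima: Option 1=54, Option 2=79, Option 3=74, Option 4=69
Best worst-case = 79 → Option 2.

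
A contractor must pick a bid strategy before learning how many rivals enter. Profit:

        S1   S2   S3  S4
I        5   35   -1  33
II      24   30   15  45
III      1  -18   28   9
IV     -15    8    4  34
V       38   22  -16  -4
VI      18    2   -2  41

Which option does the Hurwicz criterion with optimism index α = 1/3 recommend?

II

I: 1/3·35 + 2/3·(-1) = 11
II: 1/3·45 + 2/3·15 = 25
III: 1/3·28 + 2/3·(-18) = -8/3
IV: 1/3·34 + 2/3·(-15) = 4/3
V: 1/3·38 + 2/3·(-16) = 2
VI: 1/3·41 + 2/3·(-2) = 37/3
Highest Hurwicz score = 25 → II.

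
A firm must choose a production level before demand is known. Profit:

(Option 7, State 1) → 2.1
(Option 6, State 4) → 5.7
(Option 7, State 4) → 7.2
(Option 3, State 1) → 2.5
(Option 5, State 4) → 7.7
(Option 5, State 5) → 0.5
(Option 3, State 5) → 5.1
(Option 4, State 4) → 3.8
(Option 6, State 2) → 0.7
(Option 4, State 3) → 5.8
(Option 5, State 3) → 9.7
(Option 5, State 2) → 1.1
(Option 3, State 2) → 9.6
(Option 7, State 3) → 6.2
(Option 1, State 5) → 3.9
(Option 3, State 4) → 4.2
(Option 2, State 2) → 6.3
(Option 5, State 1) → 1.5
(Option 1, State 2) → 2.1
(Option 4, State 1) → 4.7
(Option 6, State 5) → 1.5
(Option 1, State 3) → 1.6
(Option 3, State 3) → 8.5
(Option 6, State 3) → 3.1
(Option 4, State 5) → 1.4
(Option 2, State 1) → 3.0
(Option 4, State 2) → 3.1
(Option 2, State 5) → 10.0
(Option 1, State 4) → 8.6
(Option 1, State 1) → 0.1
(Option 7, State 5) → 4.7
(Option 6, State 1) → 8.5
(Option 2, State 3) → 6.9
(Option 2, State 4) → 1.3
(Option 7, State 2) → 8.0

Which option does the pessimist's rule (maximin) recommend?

Option 3

Row minima: Option 1=0.1, Option 2=1.3, Option 3=2.5, Option 4=1.4, Option 5=0.5, Option 6=0.7, Option 7=2.1
Best worst-case = 2.5 → Option 3.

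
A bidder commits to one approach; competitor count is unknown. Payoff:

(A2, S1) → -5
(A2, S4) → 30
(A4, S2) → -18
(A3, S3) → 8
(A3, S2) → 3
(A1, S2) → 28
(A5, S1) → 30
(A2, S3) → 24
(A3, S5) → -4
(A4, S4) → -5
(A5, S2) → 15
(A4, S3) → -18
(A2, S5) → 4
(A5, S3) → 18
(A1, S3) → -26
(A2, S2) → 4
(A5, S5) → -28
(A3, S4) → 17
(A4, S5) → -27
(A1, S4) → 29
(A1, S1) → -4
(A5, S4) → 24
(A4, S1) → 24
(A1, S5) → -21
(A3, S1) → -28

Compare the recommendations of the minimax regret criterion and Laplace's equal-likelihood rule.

minimax regret → A5; laplace → A5 (agree)

Column bests: S1=30, S2=28, S3=24, S4=30, S5=4.
A1 regrets: 34, 0, 50, 1, 25 → max 50
A2 regrets: 35, 24, 0, 0, 0 → max 35
A3 regrets: 58, 25, 16, 13, 8 → max 58
A4 regrets: 6, 46, 42, 35, 31 → max 46
A5 regrets: 0, 13, 6, 6, 32 → max 32
Smallest max regret = 32 → A5.
Row averages: A1=1.2, A2=11.4, A3=-0.8, A4=-8.8, A5=11.8
Highest average = 11.8 → A5.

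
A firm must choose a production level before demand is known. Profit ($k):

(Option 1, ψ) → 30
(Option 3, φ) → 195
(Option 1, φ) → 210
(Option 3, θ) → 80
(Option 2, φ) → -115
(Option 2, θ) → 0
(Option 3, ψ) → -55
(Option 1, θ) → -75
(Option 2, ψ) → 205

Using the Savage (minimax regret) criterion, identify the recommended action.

Column bests: θ=80, φ=210, ψ=205.
Option 1 regrets: 155, 0, 175 → max 175
Option 2 regrets: 80, 325, 0 → max 325
Option 3 regrets: 0, 15, 260 → max 260
Smallest max regret = 175 → Option 1.

Option 1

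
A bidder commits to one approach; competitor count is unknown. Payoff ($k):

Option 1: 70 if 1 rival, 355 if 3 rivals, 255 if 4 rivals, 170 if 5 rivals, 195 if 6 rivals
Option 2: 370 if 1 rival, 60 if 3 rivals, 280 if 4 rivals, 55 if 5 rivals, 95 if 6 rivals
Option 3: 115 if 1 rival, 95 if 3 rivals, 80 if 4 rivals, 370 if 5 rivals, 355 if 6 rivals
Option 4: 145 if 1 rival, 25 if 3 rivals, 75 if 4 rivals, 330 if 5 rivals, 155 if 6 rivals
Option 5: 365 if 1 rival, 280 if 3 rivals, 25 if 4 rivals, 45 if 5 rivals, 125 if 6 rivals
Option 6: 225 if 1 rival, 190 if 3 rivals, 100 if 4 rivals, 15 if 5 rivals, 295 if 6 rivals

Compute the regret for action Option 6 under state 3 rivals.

Best payoff under 3 rivals is 355.
Regret = 355 − 190 = 165.

165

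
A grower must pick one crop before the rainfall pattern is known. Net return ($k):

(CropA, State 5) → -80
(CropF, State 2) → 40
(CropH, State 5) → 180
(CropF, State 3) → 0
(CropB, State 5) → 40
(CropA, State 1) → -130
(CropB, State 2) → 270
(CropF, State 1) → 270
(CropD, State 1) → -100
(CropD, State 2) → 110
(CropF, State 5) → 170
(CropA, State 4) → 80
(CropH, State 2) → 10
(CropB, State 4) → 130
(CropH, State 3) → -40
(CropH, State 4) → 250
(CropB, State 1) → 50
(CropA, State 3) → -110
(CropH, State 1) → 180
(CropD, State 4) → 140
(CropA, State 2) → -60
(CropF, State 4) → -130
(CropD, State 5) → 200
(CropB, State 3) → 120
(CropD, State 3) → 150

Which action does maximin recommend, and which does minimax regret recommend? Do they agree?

Row minima: CropF=-130, CropA=-130, CropH=-40, CropD=-100, CropB=40
Best worst-case = 40 → CropB.
Column bests: State 1=270, State 2=270, State 3=150, State 4=250, State 5=200.
CropF regrets: 0, 230, 150, 380, 30 → max 380
CropA regrets: 400, 330, 260, 170, 280 → max 400
CropH regrets: 90, 260, 190, 0, 20 → max 260
CropD regrets: 370, 160, 0, 110, 0 → max 370
CropB regrets: 220, 0, 30, 120, 160 → max 220
Smallest max regret = 220 → CropB.

maximin → CropB; minimax regret → CropB (agree)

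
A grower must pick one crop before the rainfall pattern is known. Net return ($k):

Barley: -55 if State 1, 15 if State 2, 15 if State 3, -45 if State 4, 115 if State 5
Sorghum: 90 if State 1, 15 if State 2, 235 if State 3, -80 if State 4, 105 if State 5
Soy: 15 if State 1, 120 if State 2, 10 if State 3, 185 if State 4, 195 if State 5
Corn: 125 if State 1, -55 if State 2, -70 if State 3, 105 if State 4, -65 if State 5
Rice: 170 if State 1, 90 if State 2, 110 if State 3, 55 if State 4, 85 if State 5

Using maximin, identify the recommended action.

Rice

Row minima: Barley=-55, Sorghum=-80, Soy=10, Corn=-70, Rice=55
Best worst-case = 55 → Rice.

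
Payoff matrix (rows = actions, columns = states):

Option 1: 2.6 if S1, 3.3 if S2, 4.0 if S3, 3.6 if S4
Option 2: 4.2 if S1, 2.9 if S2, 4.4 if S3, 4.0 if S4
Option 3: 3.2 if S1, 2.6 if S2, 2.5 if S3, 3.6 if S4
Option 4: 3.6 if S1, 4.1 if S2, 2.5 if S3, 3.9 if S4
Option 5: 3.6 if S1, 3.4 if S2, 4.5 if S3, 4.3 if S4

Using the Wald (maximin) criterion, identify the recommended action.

Option 5

Row minima: Option 1=2.6, Option 2=2.9, Option 3=2.5, Option 4=2.5, Option 5=3.4
Best worst-case = 3.4 → Option 5.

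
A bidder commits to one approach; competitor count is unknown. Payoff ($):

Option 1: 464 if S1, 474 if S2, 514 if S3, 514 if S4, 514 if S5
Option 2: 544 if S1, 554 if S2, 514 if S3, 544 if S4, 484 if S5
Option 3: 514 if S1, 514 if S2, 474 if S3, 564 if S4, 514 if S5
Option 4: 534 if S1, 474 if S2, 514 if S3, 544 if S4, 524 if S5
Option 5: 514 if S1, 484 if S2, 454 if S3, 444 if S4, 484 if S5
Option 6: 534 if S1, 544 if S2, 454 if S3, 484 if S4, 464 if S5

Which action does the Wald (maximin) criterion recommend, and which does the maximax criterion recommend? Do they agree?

maximin → Option 2; maximax → Option 3 (disagree)

Row minima: Option 1=464, Option 2=484, Option 3=474, Option 4=474, Option 5=444, Option 6=454
Best worst-case = 484 → Option 2.
Row maxima: Option 1=514, Option 2=554, Option 3=564, Option 4=544, Option 5=514, Option 6=544
Best best-case = 564 → Option 3.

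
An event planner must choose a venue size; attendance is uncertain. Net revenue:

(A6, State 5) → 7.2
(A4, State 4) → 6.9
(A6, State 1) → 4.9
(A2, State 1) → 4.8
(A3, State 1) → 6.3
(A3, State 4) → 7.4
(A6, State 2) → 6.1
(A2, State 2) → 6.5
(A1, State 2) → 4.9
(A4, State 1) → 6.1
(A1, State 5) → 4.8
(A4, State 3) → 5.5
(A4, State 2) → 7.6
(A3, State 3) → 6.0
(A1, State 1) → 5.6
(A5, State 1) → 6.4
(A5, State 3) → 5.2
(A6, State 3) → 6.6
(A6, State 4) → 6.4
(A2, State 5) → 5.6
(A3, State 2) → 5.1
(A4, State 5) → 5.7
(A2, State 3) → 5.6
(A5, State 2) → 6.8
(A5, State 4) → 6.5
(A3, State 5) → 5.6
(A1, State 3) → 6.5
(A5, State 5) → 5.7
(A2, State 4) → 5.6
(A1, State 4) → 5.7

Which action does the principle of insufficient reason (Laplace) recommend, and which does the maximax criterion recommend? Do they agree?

laplace → A4; maximax → A4 (agree)

Row averages: A1=5.5, A2=5.62, A3=6.08, A4=6.36, A5=6.12, A6=6.24
Highest average = 6.36 → A4.
Row maxima: A1=6.5, A2=6.5, A3=7.4, A4=7.6, A5=6.8, A6=7.2
Best best-case = 7.6 → A4.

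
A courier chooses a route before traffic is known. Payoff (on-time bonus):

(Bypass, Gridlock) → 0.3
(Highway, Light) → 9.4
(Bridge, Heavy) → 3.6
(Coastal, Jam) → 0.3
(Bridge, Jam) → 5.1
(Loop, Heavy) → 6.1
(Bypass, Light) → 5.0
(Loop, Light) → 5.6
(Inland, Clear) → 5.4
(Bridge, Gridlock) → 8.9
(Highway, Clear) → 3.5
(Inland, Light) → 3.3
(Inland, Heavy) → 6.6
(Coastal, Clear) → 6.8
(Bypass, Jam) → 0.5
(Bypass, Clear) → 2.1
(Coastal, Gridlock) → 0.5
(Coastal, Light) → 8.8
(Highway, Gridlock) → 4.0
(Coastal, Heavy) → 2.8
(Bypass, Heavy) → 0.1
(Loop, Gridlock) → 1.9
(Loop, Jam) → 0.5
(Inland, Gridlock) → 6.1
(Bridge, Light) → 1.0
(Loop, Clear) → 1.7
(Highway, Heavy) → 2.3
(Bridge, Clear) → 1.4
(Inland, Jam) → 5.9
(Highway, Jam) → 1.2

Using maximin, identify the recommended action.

Inland

Row minima: Inland=3.3, Bypass=0.1, Highway=1.2, Bridge=1.0, Loop=0.5, Coastal=0.3
Best worst-case = 3.3 → Inland.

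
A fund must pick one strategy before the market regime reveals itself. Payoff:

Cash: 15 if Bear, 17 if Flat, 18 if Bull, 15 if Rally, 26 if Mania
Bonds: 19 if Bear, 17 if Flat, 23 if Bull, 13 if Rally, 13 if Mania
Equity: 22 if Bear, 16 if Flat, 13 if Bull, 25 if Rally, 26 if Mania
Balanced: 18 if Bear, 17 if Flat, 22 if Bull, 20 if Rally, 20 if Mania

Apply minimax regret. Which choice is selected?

Balanced

Column bests: Bear=22, Flat=17, Bull=23, Rally=25, Mania=26.
Cash regrets: 7, 0, 5, 10, 0 → max 10
Bonds regrets: 3, 0, 0, 12, 13 → max 13
Equity regrets: 0, 1, 10, 0, 0 → max 10
Balanced regrets: 4, 0, 1, 5, 6 → max 6
Smallest max regret = 6 → Balanced.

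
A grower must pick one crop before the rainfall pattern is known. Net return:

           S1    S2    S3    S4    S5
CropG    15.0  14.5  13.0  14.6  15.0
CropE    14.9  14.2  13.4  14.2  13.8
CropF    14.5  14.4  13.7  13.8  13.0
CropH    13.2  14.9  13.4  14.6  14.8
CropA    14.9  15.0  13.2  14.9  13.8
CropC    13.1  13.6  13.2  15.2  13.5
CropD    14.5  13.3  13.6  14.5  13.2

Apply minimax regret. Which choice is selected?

CropG

Column bests: S1=15.0, S2=15.0, S3=13.7, S4=15.2, S5=15.0.
CropG regrets: 0.0, 0.5, 0.7, 0.6, 0.0 → max 0.7
CropE regrets: 0.1, 0.8, 0.3, 1.0, 1.2 → max 1.2
CropF regrets: 0.5, 0.6, 0.0, 1.4, 2.0 → max 2.0
CropH regrets: 1.8, 0.1, 0.3, 0.6, 0.2 → max 1.8
CropA regrets: 0.1, 0.0, 0.5, 0.3, 1.2 → max 1.2
CropC regrets: 1.9, 1.4, 0.5, 0.0, 1.5 → max 1.9
CropD regrets: 0.5, 1.7, 0.1, 0.7, 1.8 → max 1.8
Smallest max regret = 0.7 → CropG.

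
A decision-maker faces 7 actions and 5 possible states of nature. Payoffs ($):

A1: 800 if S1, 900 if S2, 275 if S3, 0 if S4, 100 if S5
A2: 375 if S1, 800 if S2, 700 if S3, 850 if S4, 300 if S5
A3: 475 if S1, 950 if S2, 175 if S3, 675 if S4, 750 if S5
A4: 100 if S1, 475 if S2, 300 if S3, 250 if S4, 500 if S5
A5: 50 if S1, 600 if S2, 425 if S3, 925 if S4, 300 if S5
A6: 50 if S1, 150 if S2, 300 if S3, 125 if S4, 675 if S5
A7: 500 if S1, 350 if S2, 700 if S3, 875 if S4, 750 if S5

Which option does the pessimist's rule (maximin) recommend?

Row minima: A1=0, A2=300, A3=175, A4=100, A5=50, A6=50, A7=350
Best worst-case = 350 → A7.

A7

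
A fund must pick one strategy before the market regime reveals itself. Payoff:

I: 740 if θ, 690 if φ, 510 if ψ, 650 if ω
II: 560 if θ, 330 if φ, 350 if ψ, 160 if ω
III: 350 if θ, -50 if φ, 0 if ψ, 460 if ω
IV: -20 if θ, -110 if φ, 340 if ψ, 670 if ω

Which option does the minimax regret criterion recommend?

I

Column bests: θ=740, φ=690, ψ=510, ω=670.
I regrets: 0, 0, 0, 20 → max 20
II regrets: 180, 360, 160, 510 → max 510
III regrets: 390, 740, 510, 210 → max 740
IV regrets: 760, 800, 170, 0 → max 800
Smallest max regret = 20 → I.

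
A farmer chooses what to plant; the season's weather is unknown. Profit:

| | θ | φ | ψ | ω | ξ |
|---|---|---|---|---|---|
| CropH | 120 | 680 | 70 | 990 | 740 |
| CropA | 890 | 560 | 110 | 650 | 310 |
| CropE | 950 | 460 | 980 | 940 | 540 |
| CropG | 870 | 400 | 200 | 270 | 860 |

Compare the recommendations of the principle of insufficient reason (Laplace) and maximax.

laplace → CropE; maximax → CropH (disagree)

Row averages: CropH=520, CropA=504, CropE=774, CropG=520
Highest average = 774 → CropE.
Row maxima: CropH=990, CropA=890, CropE=980, CropG=870
Best best-case = 990 → CropH.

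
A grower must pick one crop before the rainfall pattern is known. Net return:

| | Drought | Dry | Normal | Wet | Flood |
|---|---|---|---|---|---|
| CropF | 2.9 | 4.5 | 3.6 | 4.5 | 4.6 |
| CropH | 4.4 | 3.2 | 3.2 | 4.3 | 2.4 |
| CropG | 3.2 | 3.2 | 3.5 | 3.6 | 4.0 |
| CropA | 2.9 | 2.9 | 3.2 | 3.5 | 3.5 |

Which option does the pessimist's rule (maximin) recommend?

Row minima: CropF=2.9, CropH=2.4, CropG=3.2, CropA=2.9
Best worst-case = 3.2 → CropG.

CropG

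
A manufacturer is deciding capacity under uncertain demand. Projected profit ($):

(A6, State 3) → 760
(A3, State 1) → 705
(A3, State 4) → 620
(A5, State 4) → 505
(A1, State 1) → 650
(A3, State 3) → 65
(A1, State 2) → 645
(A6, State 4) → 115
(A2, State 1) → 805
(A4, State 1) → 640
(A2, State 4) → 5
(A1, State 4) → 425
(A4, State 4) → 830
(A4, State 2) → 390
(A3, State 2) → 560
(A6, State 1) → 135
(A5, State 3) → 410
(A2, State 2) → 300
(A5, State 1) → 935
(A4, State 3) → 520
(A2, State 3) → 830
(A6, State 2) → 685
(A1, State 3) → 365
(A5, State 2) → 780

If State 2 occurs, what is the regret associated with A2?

480

Best payoff under State 2 is 780.
Regret = 780 − 300 = 480.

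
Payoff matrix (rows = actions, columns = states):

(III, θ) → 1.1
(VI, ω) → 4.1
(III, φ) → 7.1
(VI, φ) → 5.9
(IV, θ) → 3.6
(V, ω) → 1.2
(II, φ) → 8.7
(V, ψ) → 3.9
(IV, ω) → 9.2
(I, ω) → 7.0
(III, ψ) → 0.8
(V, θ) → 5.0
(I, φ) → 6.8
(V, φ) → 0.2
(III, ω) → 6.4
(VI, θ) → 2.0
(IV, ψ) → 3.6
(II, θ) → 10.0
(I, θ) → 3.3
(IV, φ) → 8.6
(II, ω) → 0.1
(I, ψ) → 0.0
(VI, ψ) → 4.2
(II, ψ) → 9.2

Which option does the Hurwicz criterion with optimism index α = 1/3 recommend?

IV

I: 1/3·7.0 + 2/3·0.0 = 7/3
II: 1/3·10.0 + 2/3·0.1 = 3.4
III: 1/3·7.1 + 2/3·0.8 = 2.9
IV: 1/3·9.2 + 2/3·3.6 = 82/15
V: 1/3·5.0 + 2/3·0.2 = 1.8
VI: 1/3·5.9 + 2/3·2.0 = 3.3
Highest Hurwicz score = 82/15 → IV.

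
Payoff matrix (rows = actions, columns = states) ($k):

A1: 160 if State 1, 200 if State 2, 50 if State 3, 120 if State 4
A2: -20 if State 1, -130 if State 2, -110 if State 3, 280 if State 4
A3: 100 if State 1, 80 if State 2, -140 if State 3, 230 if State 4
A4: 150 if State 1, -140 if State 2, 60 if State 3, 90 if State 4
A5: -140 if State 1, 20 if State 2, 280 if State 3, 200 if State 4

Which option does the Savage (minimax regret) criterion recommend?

A1

Column bests: State 1=160, State 2=200, State 3=280, State 4=280.
A1 regrets: 0, 0, 230, 160 → max 230
A2 regrets: 180, 330, 390, 0 → max 390
A3 regrets: 60, 120, 420, 50 → max 420
A4 regrets: 10, 340, 220, 190 → max 340
A5 regrets: 300, 180, 0, 80 → max 300
Smallest max regret = 230 → A1.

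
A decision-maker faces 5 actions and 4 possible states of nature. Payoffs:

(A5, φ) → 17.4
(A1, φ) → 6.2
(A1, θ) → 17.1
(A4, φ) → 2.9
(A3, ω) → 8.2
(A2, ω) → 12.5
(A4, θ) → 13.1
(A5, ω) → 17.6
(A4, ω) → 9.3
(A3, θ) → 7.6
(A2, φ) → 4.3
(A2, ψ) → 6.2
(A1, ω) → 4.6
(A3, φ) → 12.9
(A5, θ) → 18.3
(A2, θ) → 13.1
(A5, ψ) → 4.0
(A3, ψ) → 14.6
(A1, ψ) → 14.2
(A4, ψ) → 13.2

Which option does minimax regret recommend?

A5

Column bests: θ=18.3, φ=17.4, ψ=14.6, ω=17.6.
A1 regrets: 1.2, 11.2, 0.4, 13.0 → max 13.0
A2 regrets: 5.2, 13.1, 8.4, 5.1 → max 13.1
A3 regrets: 10.7, 4.5, 0.0, 9.4 → max 10.7
A4 regrets: 5.2, 14.5, 1.4, 8.3 → max 14.5
A5 regrets: 0.0, 0.0, 10.6, 0.0 → max 10.6
Smallest max regret = 10.6 → A5.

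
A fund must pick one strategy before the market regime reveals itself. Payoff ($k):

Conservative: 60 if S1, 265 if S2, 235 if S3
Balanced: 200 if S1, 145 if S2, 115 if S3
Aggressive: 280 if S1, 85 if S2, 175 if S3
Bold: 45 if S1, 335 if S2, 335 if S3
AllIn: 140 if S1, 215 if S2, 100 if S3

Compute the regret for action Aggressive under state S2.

250

Best payoff under S2 is 335.
Regret = 335 − 85 = 250.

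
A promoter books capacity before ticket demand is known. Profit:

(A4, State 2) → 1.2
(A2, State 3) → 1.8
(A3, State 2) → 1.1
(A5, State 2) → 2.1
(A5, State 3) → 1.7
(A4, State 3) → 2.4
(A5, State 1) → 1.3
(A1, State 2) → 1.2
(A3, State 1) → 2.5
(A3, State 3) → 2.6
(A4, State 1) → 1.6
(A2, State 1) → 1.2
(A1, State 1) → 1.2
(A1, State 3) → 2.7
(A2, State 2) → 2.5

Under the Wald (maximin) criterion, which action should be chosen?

A5

Row minima: A1=1.2, A2=1.2, A3=1.1, A4=1.2, A5=1.3
Best worst-case = 1.3 → A5.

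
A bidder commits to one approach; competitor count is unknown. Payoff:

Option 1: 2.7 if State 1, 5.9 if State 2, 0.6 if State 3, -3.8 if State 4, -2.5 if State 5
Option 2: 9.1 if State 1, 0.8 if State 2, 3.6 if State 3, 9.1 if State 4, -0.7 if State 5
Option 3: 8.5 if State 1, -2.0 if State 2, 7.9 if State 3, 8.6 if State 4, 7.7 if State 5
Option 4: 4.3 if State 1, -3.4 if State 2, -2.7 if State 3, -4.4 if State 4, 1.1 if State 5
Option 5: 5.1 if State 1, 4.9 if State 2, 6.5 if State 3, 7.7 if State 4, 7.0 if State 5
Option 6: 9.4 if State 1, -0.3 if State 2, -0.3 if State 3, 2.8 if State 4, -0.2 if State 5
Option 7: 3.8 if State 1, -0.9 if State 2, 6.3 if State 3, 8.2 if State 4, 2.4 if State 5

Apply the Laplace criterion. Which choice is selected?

Row averages: Option 1=0.58, Option 2=4.38, Option 3=6.14, Option 4=-1.02, Option 5=6.24, Option 6=2.28, Option 7=3.96
Highest average = 6.24 → Option 5.

Option 5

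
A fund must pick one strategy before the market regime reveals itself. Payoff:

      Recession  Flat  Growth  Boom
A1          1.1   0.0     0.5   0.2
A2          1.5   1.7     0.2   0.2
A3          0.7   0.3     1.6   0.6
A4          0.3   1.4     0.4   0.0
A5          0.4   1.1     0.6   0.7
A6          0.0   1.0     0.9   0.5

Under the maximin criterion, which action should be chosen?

Row minima: A1=0.0, A2=0.2, A3=0.3, A4=0.0, A5=0.4, A6=0.0
Best worst-case = 0.4 → A5.

A5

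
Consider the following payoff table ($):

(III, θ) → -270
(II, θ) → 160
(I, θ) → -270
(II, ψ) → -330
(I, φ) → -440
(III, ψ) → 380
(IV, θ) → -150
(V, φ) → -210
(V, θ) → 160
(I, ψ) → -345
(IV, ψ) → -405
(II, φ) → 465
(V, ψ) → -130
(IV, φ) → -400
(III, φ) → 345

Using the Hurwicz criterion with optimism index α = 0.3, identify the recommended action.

I: 0.3·(-270) + 0.7·(-440) = -389
II: 0.3·465 + 0.7·(-330) = -91.5
III: 0.3·380 + 0.7·(-270) = -75
IV: 0.3·(-150) + 0.7·(-405) = -328.5
V: 0.3·160 + 0.7·(-210) = -99
Highest Hurwicz score = -75 → III.

III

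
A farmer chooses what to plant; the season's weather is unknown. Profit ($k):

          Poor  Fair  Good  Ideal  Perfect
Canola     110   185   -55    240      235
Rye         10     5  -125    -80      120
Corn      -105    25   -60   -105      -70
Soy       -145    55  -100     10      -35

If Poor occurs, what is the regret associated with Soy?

255

Best payoff under Poor is 110.
Regret = 110 − (-145) = 255.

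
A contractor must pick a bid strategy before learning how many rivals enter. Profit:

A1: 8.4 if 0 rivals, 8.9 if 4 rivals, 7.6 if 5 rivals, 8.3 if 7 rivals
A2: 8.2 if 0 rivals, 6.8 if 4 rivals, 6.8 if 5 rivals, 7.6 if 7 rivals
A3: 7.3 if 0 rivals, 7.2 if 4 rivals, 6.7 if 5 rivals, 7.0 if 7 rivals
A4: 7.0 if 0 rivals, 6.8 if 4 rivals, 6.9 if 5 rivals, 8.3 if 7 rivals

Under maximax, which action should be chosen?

Row maxima: A1=8.9, A2=8.2, A3=7.3, A4=8.3
Best best-case = 8.9 → A1.

A1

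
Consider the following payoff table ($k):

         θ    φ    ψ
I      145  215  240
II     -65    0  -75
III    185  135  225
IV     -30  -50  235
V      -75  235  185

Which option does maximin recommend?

I

Row minima: I=145, II=-75, III=135, IV=-50, V=-75
Best worst-case = 145 → I.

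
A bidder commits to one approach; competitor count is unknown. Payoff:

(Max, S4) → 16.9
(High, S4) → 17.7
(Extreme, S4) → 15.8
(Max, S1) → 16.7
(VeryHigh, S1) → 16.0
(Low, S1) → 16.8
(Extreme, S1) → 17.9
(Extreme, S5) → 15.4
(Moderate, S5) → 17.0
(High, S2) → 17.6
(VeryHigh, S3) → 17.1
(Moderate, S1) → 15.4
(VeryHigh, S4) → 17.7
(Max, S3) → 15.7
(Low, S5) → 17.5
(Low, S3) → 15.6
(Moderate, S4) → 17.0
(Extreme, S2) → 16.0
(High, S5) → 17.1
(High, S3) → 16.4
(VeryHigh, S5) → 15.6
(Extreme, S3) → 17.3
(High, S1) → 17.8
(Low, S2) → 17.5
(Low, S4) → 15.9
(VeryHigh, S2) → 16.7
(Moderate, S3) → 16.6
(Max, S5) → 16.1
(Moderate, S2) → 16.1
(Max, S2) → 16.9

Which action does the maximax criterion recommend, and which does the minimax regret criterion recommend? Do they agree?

Row maxima: Low=17.5, Moderate=17.0, High=17.8, VeryHigh=17.7, Extreme=17.9, Max=16.9
Best best-case = 17.9 → Extreme.
Column bests: S1=17.9, S2=17.6, S3=17.3, S4=17.7, S5=17.5.
Low regrets: 1.1, 0.1, 1.7, 1.8, 0.0 → max 1.8
Moderate regrets: 2.5, 1.5, 0.7, 0.7, 0.5 → max 2.5
High regrets: 0.1, 0.0, 0.9, 0.0, 0.4 → max 0.9
VeryHigh regrets: 1.9, 0.9, 0.2, 0.0, 1.9 → max 1.9
Extreme regrets: 0.0, 1.6, 0.0, 1.9, 2.1 → max 2.1
Max regrets: 1.2, 0.7, 1.6, 0.8, 1.4 → max 1.6
Smallest max regret = 0.9 → High.

maximax → Extreme; minimax regret → High (disagree)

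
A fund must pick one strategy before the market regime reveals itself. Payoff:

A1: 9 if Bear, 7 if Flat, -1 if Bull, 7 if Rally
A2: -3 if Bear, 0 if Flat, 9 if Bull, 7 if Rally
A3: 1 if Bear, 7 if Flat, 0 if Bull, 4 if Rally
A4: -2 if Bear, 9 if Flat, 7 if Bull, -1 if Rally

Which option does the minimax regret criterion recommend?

A3

Column bests: Bear=9, Flat=9, Bull=9, Rally=7.
A1 regrets: 0, 2, 10, 0 → max 10
A2 regrets: 12, 9, 0, 0 → max 12
A3 regrets: 8, 2, 9, 3 → max 9
A4 regrets: 11, 0, 2, 8 → max 11
Smallest max regret = 9 → A3.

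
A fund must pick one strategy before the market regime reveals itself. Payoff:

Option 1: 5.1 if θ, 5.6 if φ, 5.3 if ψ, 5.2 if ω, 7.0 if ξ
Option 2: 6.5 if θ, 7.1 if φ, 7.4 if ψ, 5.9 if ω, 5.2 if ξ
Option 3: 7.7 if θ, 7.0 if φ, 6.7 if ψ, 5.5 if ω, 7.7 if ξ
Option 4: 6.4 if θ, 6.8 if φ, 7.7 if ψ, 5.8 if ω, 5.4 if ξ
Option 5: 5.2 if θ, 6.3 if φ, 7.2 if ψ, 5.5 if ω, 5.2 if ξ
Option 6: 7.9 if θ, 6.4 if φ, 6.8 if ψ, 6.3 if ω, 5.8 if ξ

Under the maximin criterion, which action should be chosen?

Option 6

Row minima: Option 1=5.1, Option 2=5.2, Option 3=5.5, Option 4=5.4, Option 5=5.2, Option 6=5.8
Best worst-case = 5.8 → Option 6.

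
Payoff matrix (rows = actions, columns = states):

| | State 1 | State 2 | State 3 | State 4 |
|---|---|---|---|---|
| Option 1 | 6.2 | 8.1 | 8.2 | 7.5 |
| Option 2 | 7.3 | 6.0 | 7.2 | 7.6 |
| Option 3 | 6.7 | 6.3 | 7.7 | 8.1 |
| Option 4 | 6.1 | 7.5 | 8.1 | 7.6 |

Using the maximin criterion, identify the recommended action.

Row minima: Option 1=6.2, Option 2=6.0, Option 3=6.3, Option 4=6.1
Best worst-case = 6.3 → Option 3.

Option 3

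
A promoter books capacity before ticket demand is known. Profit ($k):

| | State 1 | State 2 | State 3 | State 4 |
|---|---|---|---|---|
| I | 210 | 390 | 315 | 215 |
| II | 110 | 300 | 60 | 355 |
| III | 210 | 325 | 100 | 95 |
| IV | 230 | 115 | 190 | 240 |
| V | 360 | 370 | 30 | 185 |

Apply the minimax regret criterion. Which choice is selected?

Column bests: State 1=360, State 2=390, State 3=315, State 4=355.
I regrets: 150, 0, 0, 140 → max 150
II regrets: 250, 90, 255, 0 → max 255
III regrets: 150, 65, 215, 260 → max 260
IV regrets: 130, 275, 125, 115 → max 275
V regrets: 0, 20, 285, 170 → max 285
Smallest max regret = 150 → I.

I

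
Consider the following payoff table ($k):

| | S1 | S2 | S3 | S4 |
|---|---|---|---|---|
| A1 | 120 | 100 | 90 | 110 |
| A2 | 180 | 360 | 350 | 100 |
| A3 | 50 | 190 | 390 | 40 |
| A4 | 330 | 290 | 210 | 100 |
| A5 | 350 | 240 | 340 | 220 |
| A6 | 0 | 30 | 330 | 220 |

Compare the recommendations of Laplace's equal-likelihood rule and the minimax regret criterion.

Row averages: A1=105, A2=247.5, A3=167.5, A4=232.5, A5=287.5, A6=145
Highest average = 287.5 → A5.
Column bests: S1=350, S2=360, S3=390, S4=220.
A1 regrets: 230, 260, 300, 110 → max 300
A2 regrets: 170, 0, 40, 120 → max 170
A3 regrets: 300, 170, 0, 180 → max 300
A4 regrets: 20, 70, 180, 120 → max 180
A5 regrets: 0, 120, 50, 0 → max 120
A6 regrets: 350, 330, 60, 0 → max 350
Smallest max regret = 120 → A5.

laplace → A5; minimax regret → A5 (agree)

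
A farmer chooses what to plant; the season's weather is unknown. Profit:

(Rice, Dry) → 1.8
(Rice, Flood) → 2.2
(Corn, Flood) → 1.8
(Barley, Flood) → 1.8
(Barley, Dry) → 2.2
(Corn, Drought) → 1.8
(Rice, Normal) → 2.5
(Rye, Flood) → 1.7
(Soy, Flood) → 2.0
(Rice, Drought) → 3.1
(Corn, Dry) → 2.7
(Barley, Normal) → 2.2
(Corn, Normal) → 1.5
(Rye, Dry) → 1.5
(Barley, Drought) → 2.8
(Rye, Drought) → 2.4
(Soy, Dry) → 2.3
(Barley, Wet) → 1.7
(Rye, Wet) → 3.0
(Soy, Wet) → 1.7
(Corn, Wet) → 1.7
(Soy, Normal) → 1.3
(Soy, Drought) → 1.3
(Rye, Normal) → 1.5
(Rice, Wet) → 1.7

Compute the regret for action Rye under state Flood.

0.5

Best payoff under Flood is 2.2.
Regret = 2.2 − 1.7 = 0.5.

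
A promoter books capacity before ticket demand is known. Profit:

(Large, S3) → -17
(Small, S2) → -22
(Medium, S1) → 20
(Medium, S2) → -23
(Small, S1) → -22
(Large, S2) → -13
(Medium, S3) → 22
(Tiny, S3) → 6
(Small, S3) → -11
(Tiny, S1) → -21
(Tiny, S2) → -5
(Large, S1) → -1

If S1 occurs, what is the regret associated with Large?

21

Best payoff under S1 is 20.
Regret = 20 − (-1) = 21.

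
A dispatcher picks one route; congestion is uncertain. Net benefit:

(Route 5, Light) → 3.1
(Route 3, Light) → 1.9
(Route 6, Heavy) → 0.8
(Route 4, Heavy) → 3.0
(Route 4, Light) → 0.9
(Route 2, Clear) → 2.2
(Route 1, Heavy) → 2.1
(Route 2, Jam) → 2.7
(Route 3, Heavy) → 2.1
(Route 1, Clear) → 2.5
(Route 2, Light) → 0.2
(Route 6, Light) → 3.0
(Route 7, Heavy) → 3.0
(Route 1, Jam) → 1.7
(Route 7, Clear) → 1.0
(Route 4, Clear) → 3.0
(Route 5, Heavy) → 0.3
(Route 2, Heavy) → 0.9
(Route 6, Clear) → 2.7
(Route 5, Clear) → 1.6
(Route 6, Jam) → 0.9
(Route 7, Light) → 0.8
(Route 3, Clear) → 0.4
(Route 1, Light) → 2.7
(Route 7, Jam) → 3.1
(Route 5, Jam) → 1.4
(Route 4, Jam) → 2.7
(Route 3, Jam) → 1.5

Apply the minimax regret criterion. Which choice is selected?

Route 1

Column bests: Clear=3.0, Light=3.1, Heavy=3.0, Jam=3.1.
Route 1 regrets: 0.5, 0.4, 0.9, 1.4 → max 1.4
Route 2 regrets: 0.8, 2.9, 2.1, 0.4 → max 2.9
Route 3 regrets: 2.6, 1.2, 0.9, 1.6 → max 2.6
Route 4 regrets: 0.0, 2.2, 0.0, 0.4 → max 2.2
Route 5 regrets: 1.4, 0.0, 2.7, 1.7 → max 2.7
Route 6 regrets: 0.3, 0.1, 2.2, 2.2 → max 2.2
Route 7 regrets: 2.0, 2.3, 0.0, 0.0 → max 2.3
Smallest max regret = 1.4 → Route 1.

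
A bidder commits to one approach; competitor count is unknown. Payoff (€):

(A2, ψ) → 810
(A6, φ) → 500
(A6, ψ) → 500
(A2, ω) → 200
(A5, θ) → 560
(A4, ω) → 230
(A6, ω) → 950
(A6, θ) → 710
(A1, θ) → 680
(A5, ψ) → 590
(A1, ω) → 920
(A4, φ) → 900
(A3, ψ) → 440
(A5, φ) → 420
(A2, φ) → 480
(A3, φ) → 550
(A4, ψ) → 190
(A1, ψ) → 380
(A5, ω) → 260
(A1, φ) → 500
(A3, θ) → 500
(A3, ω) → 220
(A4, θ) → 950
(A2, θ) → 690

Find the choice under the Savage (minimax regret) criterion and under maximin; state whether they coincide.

Column bests: θ=950, φ=900, ψ=810, ω=950.
A1 regrets: 270, 400, 430, 30 → max 430
A2 regrets: 260, 420, 0, 750 → max 750
A3 regrets: 450, 350, 370, 730 → max 730
A4 regrets: 0, 0, 620, 720 → max 720
A5 regrets: 390, 480, 220, 690 → max 690
A6 regrets: 240, 400, 310, 0 → max 400
Smallest max regret = 400 → A6.
Row minima: A1=380, A2=200, A3=220, A4=190, A5=260, A6=500
Best worst-case = 500 → A6.

minimax regret → A6; maximin → A6 (agree)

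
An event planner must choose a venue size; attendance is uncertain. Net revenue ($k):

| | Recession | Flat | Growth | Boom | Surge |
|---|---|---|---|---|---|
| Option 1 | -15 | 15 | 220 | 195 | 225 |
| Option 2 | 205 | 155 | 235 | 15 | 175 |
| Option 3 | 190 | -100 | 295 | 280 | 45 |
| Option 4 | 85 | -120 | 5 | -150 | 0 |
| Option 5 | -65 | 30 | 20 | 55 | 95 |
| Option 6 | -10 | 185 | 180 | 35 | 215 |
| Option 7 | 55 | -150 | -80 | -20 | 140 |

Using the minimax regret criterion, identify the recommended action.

Column bests: Recession=205, Flat=185, Growth=295, Boom=280, Surge=225.
Option 1 regrets: 220, 170, 75, 85, 0 → max 220
Option 2 regrets: 0, 30, 60, 265, 50 → max 265
Option 3 regrets: 15, 285, 0, 0, 180 → max 285
Option 4 regrets: 120, 305, 290, 430, 225 → max 430
Option 5 regrets: 270, 155, 275, 225, 130 → max 275
Option 6 regrets: 215, 0, 115, 245, 10 → max 245
Option 7 regrets: 150, 335, 375, 300, 85 → max 375
Smallest max regret = 220 → Option 1.

Option 1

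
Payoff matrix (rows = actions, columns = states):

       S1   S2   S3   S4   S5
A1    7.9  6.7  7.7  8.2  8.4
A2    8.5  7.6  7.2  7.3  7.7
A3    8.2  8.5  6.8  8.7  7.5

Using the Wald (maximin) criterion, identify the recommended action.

A2

Row minima: A1=6.7, A2=7.2, A3=6.8
Best worst-case = 7.2 → A2.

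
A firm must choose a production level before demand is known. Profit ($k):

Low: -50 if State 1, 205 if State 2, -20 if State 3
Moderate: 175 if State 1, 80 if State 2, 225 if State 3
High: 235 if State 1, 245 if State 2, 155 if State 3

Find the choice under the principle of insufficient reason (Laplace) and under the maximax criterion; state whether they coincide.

laplace → High; maximax → High (agree)

Row averages: Low=45, Moderate=160, High=635/3
Highest average = 635/3 → High.
Row maxima: Low=205, Moderate=225, High=245
Best best-case = 245 → High.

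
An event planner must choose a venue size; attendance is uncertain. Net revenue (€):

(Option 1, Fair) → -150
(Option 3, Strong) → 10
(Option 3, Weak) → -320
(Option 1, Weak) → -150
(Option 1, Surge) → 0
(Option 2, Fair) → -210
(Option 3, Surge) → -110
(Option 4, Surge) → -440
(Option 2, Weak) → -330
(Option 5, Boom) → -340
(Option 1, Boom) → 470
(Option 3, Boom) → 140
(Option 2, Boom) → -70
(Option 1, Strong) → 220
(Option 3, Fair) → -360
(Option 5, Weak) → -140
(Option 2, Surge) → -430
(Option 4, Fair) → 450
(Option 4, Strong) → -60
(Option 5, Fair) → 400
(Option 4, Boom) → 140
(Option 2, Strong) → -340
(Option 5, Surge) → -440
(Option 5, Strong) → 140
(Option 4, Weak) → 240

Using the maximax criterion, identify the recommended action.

Option 1

Row maxima: Option 1=470, Option 2=-70, Option 3=140, Option 4=450, Option 5=400
Best best-case = 470 → Option 1.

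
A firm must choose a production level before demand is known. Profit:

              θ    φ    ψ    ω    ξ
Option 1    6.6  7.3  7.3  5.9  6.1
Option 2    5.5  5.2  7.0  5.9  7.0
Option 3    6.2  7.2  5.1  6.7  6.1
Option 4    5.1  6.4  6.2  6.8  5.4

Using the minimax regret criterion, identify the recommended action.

Column bests: θ=6.6, φ=7.3, ψ=7.3, ω=6.8, ξ=7.0.
Option 1 regrets: 0.0, 0.0, 0.0, 0.9, 0.9 → max 0.9
Option 2 regrets: 1.1, 2.1, 0.3, 0.9, 0.0 → max 2.1
Option 3 regrets: 0.4, 0.1, 2.2, 0.1, 0.9 → max 2.2
Option 4 regrets: 1.5, 0.9, 1.1, 0.0, 1.6 → max 1.6
Smallest max regret = 0.9 → Option 1.

Option 1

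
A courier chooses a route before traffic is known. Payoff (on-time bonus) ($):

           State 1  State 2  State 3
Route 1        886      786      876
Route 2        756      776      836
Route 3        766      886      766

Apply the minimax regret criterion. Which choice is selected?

Column bests: State 1=886, State 2=886, State 3=876.
Route 1 regrets: 0, 100, 0 → max 100
Route 2 regrets: 130, 110, 40 → max 130
Route 3 regrets: 120, 0, 110 → max 120
Smallest max regret = 100 → Route 1.

Route 1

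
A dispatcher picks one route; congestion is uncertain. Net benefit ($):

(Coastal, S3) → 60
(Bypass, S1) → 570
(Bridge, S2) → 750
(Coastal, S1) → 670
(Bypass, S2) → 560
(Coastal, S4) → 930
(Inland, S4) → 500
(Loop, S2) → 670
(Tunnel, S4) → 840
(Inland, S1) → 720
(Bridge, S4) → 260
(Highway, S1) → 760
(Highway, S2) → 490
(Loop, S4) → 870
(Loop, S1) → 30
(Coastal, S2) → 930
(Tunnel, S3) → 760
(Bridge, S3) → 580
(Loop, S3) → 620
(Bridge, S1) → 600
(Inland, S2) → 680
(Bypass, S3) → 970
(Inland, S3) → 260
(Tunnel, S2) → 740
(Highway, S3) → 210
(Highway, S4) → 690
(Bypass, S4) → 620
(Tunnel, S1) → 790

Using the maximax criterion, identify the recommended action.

Row maxima: Highway=760, Bypass=970, Tunnel=840, Inland=720, Loop=870, Bridge=750, Coastal=930
Best best-case = 970 → Bypass.

Bypass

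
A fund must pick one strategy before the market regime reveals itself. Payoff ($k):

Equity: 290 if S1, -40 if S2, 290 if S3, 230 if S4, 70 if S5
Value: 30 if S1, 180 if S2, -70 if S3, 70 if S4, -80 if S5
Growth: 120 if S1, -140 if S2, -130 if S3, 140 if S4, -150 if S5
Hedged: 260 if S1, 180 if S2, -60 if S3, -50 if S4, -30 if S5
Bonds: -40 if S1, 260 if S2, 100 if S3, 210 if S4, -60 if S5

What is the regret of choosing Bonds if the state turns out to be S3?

190

Best payoff under S3 is 290.
Regret = 290 − 100 = 190.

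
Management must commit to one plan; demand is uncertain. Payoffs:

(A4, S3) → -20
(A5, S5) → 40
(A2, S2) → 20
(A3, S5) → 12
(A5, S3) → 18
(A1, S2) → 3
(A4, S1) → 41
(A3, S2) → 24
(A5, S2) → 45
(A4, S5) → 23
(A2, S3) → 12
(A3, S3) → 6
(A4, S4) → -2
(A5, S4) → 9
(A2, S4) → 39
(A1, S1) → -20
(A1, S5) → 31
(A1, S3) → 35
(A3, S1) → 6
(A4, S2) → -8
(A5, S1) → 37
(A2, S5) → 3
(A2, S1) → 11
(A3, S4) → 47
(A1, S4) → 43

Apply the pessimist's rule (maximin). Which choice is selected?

A5

Row minima: A1=-20, A2=3, A3=6, A4=-20, A5=9
Best worst-case = 9 → A5.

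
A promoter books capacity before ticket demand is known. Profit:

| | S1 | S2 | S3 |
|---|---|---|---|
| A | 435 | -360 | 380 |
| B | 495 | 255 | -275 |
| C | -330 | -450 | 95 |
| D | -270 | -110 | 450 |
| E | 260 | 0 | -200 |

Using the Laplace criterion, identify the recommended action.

Row averages: A=455/3, B=475/3, C=-685/3, D=70/3, E=20
Highest average = 475/3 → B.

B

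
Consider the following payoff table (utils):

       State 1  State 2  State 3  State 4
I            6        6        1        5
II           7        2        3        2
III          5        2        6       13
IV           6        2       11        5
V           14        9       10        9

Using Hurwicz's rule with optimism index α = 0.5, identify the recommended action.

V

I: 0.5·6 + 0.5·1 = 3.5
II: 0.5·7 + 0.5·2 = 4.5
III: 0.5·13 + 0.5·2 = 7.5
IV: 0.5·11 + 0.5·2 = 6.5
V: 0.5·14 + 0.5·9 = 11.5
Highest Hurwicz score = 11.5 → V.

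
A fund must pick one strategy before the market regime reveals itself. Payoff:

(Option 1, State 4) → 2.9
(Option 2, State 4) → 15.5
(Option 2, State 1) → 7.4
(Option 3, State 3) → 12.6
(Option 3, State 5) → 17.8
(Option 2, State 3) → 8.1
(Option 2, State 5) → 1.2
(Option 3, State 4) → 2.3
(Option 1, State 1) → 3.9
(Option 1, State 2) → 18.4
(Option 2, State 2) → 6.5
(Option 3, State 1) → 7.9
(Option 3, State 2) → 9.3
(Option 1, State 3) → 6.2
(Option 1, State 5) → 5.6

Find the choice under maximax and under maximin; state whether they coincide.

Row maxima: Option 1=18.4, Option 2=15.5, Option 3=17.8
Best best-case = 18.4 → Option 1.
Row minima: Option 1=2.9, Option 2=1.2, Option 3=2.3
Best worst-case = 2.9 → Option 1.

maximax → Option 1; maximin → Option 1 (agree)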